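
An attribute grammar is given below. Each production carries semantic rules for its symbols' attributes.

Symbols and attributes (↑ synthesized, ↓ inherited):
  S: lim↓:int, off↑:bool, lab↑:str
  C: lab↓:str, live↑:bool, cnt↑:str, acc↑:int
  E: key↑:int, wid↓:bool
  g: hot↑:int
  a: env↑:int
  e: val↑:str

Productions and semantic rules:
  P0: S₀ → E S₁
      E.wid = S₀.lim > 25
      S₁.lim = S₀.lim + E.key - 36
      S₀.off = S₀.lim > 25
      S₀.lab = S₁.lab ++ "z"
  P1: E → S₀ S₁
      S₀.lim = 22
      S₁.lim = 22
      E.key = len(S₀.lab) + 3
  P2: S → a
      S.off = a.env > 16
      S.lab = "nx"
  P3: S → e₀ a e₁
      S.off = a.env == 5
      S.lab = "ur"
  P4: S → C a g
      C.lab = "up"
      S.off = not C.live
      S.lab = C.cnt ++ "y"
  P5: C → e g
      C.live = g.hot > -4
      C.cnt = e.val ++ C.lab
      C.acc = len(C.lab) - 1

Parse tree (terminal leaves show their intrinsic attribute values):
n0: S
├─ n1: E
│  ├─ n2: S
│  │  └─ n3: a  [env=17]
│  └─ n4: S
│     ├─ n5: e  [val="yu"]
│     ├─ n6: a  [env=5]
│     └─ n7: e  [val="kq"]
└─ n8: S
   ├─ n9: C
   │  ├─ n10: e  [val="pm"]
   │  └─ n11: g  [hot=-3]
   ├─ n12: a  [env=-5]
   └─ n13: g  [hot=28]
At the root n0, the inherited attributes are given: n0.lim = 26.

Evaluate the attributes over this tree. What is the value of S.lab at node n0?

1. n0.lim = 26  [given at root]
2. n1.wid = true  [S₀.lim > 25]
3. n2.lim = 22  [22]
4. n3.env = 17  [terminal]
5. n2.off = true  [a.env > 16]
6. n2.lab = "nx"  ["nx"]
7. n4.lim = 22  [22]
8. n5.val = "yu"  [terminal]
9. n6.env = 5  [terminal]
10. n7.val = "kq"  [terminal]
11. n4.off = true  [a.env == 5]
12. n4.lab = "ur"  ["ur"]
13. n1.key = 5  [len(S₀.lab) + 3]
14. n8.lim = -5  [S₀.lim + E.key - 36]
15. n9.lab = "up"  ["up"]
16. n10.val = "pm"  [terminal]
17. n11.hot = -3  [terminal]
18. n9.live = true  [g.hot > -4]
19. n9.cnt = "pmup"  [e.val ++ C.lab]
20. n9.acc = 1  [len(C.lab) - 1]
21. n12.env = -5  [terminal]
22. n13.hot = 28  [terminal]
23. n8.off = false  [not C.live]
24. n8.lab = "pmupy"  [C.cnt ++ "y"]
25. n0.off = true  [S₀.lim > 25]
26. n0.lab = "pmupyz"  [S₁.lab ++ "z"]

"pmupyz"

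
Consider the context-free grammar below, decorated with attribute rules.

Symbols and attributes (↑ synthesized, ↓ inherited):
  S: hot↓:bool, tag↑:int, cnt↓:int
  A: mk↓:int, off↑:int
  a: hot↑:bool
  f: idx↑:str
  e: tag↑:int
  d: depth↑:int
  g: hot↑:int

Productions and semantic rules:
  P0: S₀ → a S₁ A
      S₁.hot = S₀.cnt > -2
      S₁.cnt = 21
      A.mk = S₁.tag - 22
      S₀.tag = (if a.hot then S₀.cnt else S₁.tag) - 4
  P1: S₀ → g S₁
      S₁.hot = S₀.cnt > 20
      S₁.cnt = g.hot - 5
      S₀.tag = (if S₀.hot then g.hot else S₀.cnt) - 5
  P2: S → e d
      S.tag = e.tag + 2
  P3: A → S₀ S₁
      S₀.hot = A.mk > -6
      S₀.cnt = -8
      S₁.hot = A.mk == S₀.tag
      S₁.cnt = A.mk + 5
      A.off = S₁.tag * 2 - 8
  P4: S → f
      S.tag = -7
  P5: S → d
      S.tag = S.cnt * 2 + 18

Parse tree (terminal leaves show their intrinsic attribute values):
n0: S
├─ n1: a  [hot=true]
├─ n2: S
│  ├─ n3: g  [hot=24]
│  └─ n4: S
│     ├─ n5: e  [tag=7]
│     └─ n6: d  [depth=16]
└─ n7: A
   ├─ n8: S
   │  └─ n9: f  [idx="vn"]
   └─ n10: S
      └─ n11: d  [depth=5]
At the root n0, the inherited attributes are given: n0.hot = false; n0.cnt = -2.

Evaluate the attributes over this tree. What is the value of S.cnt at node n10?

-1

1. n0.hot = false  [given at root]
2. n0.cnt = -2  [given at root]
3. n1.hot = true  [terminal]
4. n2.hot = false  [S₀.cnt > -2]
5. n2.cnt = 21  [21]
6. n3.hot = 24  [terminal]
7. n4.hot = true  [S₀.cnt > 20]
8. n4.cnt = 19  [g.hot - 5]
9. n5.tag = 7  [terminal]
10. n6.depth = 16  [terminal]
11. n4.tag = 9  [e.tag + 2]
12. n2.tag = 16  [(if S₀.hot then g.hot else S₀.cnt) - 5]
13. n7.mk = -6  [S₁.tag - 22]
14. n8.hot = false  [A.mk > -6]
15. n8.cnt = -8  [-8]
16. n9.idx = "vn"  [terminal]
17. n8.tag = -7  [-7]
18. n10.hot = false  [A.mk == S₀.tag]
19. n10.cnt = -1  [A.mk + 5]
20. n11.depth = 5  [terminal]
21. n10.tag = 16  [S.cnt * 2 + 18]
22. n7.off = 24  [S₁.tag * 2 - 8]
23. n0.tag = -6  [(if a.hot then S₀.cnt else S₁.tag) - 4]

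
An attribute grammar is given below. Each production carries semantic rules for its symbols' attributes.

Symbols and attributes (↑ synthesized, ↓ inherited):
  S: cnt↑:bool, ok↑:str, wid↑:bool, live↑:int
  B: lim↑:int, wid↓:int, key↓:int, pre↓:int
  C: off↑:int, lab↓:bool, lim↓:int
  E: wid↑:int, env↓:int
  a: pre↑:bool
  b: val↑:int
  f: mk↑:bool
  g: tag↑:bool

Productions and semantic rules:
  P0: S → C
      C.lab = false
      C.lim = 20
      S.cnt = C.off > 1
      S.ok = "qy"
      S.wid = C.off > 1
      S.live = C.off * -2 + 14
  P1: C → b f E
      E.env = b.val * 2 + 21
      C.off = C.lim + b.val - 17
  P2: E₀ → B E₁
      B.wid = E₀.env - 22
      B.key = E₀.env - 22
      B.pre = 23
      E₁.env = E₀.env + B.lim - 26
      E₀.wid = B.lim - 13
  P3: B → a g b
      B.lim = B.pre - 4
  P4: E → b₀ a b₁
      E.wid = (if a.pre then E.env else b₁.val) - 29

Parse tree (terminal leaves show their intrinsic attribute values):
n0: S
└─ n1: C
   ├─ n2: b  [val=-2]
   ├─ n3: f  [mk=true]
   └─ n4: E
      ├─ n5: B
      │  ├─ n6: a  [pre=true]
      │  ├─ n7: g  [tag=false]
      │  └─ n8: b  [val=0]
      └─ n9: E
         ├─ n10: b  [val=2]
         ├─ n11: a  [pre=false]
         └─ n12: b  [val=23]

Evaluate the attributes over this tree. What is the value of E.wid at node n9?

1. n1.lab = false  [false]
2. n1.lim = 20  [20]
3. n2.val = -2  [terminal]
4. n3.mk = true  [terminal]
5. n4.env = 17  [b.val * 2 + 21]
6. n5.wid = -5  [E₀.env - 22]
7. n5.key = -5  [E₀.env - 22]
8. n5.pre = 23  [23]
9. n6.pre = true  [terminal]
10. n7.tag = false  [terminal]
11. n8.val = 0  [terminal]
12. n5.lim = 19  [B.pre - 4]
13. n9.env = 10  [E₀.env + B.lim - 26]
14. n10.val = 2  [terminal]
15. n11.pre = false  [terminal]
16. n12.val = 23  [terminal]
17. n9.wid = -6  [(if a.pre then E.env else b₁.val) - 29]
18. n4.wid = 6  [B.lim - 13]
19. n1.off = 1  [C.lim + b.val - 17]
20. n0.cnt = false  [C.off > 1]
21. n0.ok = "qy"  ["qy"]
22. n0.wid = false  [C.off > 1]
23. n0.live = 12  [C.off * -2 + 14]

-6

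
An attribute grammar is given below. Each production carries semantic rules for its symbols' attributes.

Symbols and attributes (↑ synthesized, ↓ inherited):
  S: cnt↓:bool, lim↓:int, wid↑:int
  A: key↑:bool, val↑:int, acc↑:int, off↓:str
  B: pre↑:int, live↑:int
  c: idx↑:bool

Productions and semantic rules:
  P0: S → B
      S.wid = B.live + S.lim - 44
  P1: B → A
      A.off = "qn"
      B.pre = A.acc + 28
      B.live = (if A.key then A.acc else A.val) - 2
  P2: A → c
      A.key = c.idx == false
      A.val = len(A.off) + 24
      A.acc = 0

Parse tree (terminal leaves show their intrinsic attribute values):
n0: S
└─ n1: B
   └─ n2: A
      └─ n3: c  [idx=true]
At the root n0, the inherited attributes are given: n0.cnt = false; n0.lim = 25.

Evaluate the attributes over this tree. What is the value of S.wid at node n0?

5

1. n0.cnt = false  [given at root]
2. n0.lim = 25  [given at root]
3. n2.off = "qn"  ["qn"]
4. n3.idx = true  [terminal]
5. n2.key = false  [c.idx == false]
6. n2.val = 26  [len(A.off) + 24]
7. n2.acc = 0  [0]
8. n1.pre = 28  [A.acc + 28]
9. n1.live = 24  [(if A.key then A.acc else A.val) - 2]
10. n0.wid = 5  [B.live + S.lim - 44]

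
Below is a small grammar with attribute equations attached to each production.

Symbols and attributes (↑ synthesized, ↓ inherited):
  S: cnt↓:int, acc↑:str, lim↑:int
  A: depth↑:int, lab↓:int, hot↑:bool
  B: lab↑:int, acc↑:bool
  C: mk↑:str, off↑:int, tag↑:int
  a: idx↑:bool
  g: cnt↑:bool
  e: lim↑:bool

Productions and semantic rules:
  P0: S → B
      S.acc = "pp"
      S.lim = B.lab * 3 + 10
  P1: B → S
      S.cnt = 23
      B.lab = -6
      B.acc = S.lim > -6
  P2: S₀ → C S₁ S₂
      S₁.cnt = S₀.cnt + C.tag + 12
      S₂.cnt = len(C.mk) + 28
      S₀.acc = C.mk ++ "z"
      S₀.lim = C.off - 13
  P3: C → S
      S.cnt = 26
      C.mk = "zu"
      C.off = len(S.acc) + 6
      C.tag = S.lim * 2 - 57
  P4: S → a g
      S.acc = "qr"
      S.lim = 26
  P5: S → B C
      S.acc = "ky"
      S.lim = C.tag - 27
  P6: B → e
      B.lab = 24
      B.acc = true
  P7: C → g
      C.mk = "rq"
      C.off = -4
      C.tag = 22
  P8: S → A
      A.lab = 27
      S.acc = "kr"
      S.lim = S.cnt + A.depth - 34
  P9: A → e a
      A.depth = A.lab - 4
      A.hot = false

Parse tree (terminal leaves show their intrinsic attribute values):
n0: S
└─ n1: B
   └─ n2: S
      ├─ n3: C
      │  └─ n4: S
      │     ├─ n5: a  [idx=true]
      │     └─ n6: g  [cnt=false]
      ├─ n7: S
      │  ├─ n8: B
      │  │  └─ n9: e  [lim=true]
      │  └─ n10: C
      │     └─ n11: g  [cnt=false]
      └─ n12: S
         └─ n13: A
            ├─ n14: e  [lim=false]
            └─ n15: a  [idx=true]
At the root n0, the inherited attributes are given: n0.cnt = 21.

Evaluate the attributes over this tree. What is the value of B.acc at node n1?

1. n0.cnt = 21  [given at root]
2. n2.cnt = 23  [23]
3. n4.cnt = 26  [26]
4. n5.idx = true  [terminal]
5. n6.cnt = false  [terminal]
6. n4.acc = "qr"  ["qr"]
7. n4.lim = 26  [26]
8. n3.mk = "zu"  ["zu"]
9. n3.off = 8  [len(S.acc) + 6]
10. n3.tag = -5  [S.lim * 2 - 57]
11. n7.cnt = 30  [S₀.cnt + C.tag + 12]
12. n9.lim = true  [terminal]
13. n8.lab = 24  [24]
14. n8.acc = true  [true]
15. n11.cnt = false  [terminal]
16. n10.mk = "rq"  ["rq"]
17. n10.off = -4  [-4]
18. n10.tag = 22  [22]
19. n7.acc = "ky"  ["ky"]
20. n7.lim = -5  [C.tag - 27]
21. n12.cnt = 30  [len(C.mk) + 28]
22. n13.lab = 27  [27]
23. n14.lim = false  [terminal]
24. n15.idx = true  [terminal]
25. n13.depth = 23  [A.lab - 4]
26. n13.hot = false  [false]
27. n12.acc = "kr"  ["kr"]
28. n12.lim = 19  [S.cnt + A.depth - 34]
29. n2.acc = "zuz"  [C.mk ++ "z"]
30. n2.lim = -5  [C.off - 13]
31. n1.lab = -6  [-6]
32. n1.acc = true  [S.lim > -6]
33. n0.acc = "pp"  ["pp"]
34. n0.lim = -8  [B.lab * 3 + 10]

true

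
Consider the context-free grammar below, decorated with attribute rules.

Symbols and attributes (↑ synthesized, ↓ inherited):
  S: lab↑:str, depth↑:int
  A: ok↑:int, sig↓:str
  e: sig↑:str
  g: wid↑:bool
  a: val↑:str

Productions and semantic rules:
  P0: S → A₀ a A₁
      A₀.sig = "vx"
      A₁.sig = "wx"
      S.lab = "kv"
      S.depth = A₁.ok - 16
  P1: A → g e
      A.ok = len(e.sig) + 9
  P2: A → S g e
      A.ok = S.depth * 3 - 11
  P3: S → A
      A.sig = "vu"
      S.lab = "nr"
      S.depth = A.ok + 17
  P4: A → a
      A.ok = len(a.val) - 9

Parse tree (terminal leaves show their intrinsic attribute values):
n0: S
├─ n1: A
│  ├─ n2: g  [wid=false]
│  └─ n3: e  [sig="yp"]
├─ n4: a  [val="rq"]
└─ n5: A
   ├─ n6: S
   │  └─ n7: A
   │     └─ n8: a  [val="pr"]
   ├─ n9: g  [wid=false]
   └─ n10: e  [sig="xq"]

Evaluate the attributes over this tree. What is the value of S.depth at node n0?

1. n1.sig = "vx"  ["vx"]
2. n2.wid = false  [terminal]
3. n3.sig = "yp"  [terminal]
4. n1.ok = 11  [len(e.sig) + 9]
5. n4.val = "rq"  [terminal]
6. n5.sig = "wx"  ["wx"]
7. n7.sig = "vu"  ["vu"]
8. n8.val = "pr"  [terminal]
9. n7.ok = -7  [len(a.val) - 9]
10. n6.lab = "nr"  ["nr"]
11. n6.depth = 10  [A.ok + 17]
12. n9.wid = false  [terminal]
13. n10.sig = "xq"  [terminal]
14. n5.ok = 19  [S.depth * 3 - 11]
15. n0.lab = "kv"  ["kv"]
16. n0.depth = 3  [A₁.ok - 16]

3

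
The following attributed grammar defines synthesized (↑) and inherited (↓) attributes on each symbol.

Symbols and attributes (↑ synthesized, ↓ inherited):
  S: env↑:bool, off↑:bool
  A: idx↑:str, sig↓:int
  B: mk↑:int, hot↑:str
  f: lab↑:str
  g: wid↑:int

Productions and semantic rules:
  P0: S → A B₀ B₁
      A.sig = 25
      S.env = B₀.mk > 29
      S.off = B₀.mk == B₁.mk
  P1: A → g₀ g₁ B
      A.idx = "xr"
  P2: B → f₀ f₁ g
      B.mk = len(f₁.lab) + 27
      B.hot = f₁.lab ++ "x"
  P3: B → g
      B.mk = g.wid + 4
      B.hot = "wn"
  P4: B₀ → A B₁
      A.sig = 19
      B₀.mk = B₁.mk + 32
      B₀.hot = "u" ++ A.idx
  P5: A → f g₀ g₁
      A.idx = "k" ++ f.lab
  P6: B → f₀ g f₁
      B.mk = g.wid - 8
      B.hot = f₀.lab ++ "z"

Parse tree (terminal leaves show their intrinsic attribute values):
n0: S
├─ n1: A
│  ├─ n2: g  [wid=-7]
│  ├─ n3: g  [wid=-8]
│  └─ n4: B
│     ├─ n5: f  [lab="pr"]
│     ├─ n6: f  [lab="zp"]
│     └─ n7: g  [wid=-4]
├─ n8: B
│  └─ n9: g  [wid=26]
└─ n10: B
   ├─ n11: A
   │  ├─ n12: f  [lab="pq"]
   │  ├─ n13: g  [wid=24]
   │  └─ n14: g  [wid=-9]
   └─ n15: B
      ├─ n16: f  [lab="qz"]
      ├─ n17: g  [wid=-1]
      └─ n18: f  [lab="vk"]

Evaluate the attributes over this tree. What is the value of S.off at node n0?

false

1. n1.sig = 25  [25]
2. n2.wid = -7  [terminal]
3. n3.wid = -8  [terminal]
4. n5.lab = "pr"  [terminal]
5. n6.lab = "zp"  [terminal]
6. n7.wid = -4  [terminal]
7. n4.mk = 29  [len(f₁.lab) + 27]
8. n4.hot = "zpx"  [f₁.lab ++ "x"]
9. n1.idx = "xr"  ["xr"]
10. n9.wid = 26  [terminal]
11. n8.mk = 30  [g.wid + 4]
12. n8.hot = "wn"  ["wn"]
13. n11.sig = 19  [19]
14. n12.lab = "pq"  [terminal]
15. n13.wid = 24  [terminal]
16. n14.wid = -9  [terminal]
17. n11.idx = "kpq"  ["k" ++ f.lab]
18. n16.lab = "qz"  [terminal]
19. n17.wid = -1  [terminal]
20. n18.lab = "vk"  [terminal]
21. n15.mk = -9  [g.wid - 8]
22. n15.hot = "qzz"  [f₀.lab ++ "z"]
23. n10.mk = 23  [B₁.mk + 32]
24. n10.hot = "ukpq"  ["u" ++ A.idx]
25. n0.env = true  [B₀.mk > 29]
26. n0.off = false  [B₀.mk == B₁.mk]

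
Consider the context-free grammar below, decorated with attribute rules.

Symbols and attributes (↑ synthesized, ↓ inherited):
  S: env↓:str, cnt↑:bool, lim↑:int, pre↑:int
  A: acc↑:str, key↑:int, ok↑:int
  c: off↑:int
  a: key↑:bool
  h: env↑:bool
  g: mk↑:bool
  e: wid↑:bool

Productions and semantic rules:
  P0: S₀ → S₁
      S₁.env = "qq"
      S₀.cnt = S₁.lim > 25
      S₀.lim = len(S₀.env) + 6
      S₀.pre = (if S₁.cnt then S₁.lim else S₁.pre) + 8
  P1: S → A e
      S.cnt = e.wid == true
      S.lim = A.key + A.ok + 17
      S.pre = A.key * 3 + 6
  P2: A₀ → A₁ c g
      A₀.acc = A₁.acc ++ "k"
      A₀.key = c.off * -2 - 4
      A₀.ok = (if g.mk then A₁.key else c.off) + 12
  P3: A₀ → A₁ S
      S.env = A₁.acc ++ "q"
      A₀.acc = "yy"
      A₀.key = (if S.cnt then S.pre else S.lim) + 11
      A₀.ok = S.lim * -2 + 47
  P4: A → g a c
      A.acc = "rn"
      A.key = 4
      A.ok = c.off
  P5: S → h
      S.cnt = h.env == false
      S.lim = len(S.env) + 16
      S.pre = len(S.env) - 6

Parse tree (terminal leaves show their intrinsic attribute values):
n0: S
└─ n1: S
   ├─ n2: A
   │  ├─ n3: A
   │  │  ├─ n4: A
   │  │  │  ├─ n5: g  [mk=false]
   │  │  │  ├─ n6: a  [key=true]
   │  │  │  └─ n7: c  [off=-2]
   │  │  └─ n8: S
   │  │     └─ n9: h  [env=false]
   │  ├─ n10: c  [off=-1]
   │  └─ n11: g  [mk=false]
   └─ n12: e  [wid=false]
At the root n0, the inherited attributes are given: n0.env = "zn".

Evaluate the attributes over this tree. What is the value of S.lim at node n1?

26

1. n0.env = "zn"  [given at root]
2. n1.env = "qq"  ["qq"]
3. n5.mk = false  [terminal]
4. n6.key = true  [terminal]
5. n7.off = -2  [terminal]
6. n4.acc = "rn"  ["rn"]
7. n4.key = 4  [4]
8. n4.ok = -2  [c.off]
9. n8.env = "rnq"  [A₁.acc ++ "q"]
10. n9.env = false  [terminal]
11. n8.cnt = true  [h.env == false]
12. n8.lim = 19  [len(S.env) + 16]
13. n8.pre = -3  [len(S.env) - 6]
14. n3.acc = "yy"  ["yy"]
15. n3.key = 8  [(if S.cnt then S.pre else S.lim) + 11]
16. n3.ok = 9  [S.lim * -2 + 47]
17. n10.off = -1  [terminal]
18. n11.mk = false  [terminal]
19. n2.acc = "yyk"  [A₁.acc ++ "k"]
20. n2.key = -2  [c.off * -2 - 4]
21. n2.ok = 11  [(if g.mk then A₁.key else c.off) + 12]
22. n12.wid = false  [terminal]
23. n1.cnt = false  [e.wid == true]
24. n1.lim = 26  [A.key + A.ok + 17]
25. n1.pre = 0  [A.key * 3 + 6]
26. n0.cnt = true  [S₁.lim > 25]
27. n0.lim = 8  [len(S₀.env) + 6]
28. n0.pre = 8  [(if S₁.cnt then S₁.lim else S₁.pre) + 8]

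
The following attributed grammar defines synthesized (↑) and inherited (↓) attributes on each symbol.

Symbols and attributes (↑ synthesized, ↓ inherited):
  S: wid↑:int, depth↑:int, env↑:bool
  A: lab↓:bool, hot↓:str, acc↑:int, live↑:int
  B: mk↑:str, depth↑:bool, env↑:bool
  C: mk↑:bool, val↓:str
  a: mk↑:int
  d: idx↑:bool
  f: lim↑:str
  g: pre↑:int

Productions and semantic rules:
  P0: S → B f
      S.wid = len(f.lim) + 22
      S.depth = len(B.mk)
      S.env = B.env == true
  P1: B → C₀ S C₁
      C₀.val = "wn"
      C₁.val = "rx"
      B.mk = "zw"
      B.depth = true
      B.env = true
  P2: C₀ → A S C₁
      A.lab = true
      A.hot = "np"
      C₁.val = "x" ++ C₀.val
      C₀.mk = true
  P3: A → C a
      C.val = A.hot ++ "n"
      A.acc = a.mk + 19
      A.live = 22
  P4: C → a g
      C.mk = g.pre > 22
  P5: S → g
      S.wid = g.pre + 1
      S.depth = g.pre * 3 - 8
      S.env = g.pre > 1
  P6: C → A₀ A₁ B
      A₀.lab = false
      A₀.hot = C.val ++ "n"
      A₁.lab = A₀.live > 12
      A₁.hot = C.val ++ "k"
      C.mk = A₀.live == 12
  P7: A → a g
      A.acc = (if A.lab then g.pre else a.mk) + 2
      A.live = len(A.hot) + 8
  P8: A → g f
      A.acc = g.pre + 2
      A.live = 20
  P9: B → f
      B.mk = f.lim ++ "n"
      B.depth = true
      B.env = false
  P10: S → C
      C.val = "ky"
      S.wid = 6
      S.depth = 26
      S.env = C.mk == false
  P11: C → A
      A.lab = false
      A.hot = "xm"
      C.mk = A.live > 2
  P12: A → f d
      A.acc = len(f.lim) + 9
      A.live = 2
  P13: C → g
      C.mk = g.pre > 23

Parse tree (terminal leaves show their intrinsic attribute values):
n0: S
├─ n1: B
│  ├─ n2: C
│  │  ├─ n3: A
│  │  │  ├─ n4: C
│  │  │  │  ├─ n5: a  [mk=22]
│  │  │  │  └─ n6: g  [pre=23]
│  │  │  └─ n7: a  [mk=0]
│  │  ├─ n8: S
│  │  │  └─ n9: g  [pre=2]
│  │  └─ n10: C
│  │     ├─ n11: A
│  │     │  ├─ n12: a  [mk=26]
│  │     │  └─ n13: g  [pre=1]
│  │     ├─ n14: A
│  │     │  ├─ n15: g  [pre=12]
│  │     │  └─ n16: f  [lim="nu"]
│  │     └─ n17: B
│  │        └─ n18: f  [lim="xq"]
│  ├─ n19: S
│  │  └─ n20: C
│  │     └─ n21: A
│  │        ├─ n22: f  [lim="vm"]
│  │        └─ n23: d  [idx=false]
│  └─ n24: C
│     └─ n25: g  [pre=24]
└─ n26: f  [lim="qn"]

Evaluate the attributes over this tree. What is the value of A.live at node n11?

12

1. n2.val = "wn"  ["wn"]
2. n3.lab = true  [true]
3. n3.hot = "np"  ["np"]
4. n4.val = "npn"  [A.hot ++ "n"]
5. n5.mk = 22  [terminal]
6. n6.pre = 23  [terminal]
7. n4.mk = true  [g.pre > 22]
8. n7.mk = 0  [terminal]
9. n3.acc = 19  [a.mk + 19]
10. n3.live = 22  [22]
11. n9.pre = 2  [terminal]
12. n8.wid = 3  [g.pre + 1]
13. n8.depth = -2  [g.pre * 3 - 8]
14. n8.env = true  [g.pre > 1]
15. n10.val = "xwn"  ["x" ++ C₀.val]
16. n11.lab = false  [false]
17. n11.hot = "xwnn"  [C.val ++ "n"]
18. n12.mk = 26  [terminal]
19. n13.pre = 1  [terminal]
20. n11.acc = 28  [(if A.lab then g.pre else a.mk) + 2]
21. n11.live = 12  [len(A.hot) + 8]
22. n14.lab = false  [A₀.live > 12]
23. n14.hot = "xwnk"  [C.val ++ "k"]
24. n15.pre = 12  [terminal]
25. n16.lim = "nu"  [terminal]
26. n14.acc = 14  [g.pre + 2]
27. n14.live = 20  [20]
28. n18.lim = "xq"  [terminal]
29. n17.mk = "xqn"  [f.lim ++ "n"]
30. n17.depth = true  [true]
31. n17.env = false  [false]
32. n10.mk = true  [A₀.live == 12]
33. n2.mk = true  [true]
34. n20.val = "ky"  ["ky"]
35. n21.lab = false  [false]
36. n21.hot = "xm"  ["xm"]
37. n22.lim = "vm"  [terminal]
38. n23.idx = false  [terminal]
39. n21.acc = 11  [len(f.lim) + 9]
40. n21.live = 2  [2]
41. n20.mk = false  [A.live > 2]
42. n19.wid = 6  [6]
43. n19.depth = 26  [26]
44. n19.env = true  [C.mk == false]
45. n24.val = "rx"  ["rx"]
46. n25.pre = 24  [terminal]
47. n24.mk = true  [g.pre > 23]
48. n1.mk = "zw"  ["zw"]
49. n1.depth = true  [true]
50. n1.env = true  [true]
51. n26.lim = "qn"  [terminal]
52. n0.wid = 24  [len(f.lim) + 22]
53. n0.depth = 2  [len(B.mk)]
54. n0.env = true  [B.env == true]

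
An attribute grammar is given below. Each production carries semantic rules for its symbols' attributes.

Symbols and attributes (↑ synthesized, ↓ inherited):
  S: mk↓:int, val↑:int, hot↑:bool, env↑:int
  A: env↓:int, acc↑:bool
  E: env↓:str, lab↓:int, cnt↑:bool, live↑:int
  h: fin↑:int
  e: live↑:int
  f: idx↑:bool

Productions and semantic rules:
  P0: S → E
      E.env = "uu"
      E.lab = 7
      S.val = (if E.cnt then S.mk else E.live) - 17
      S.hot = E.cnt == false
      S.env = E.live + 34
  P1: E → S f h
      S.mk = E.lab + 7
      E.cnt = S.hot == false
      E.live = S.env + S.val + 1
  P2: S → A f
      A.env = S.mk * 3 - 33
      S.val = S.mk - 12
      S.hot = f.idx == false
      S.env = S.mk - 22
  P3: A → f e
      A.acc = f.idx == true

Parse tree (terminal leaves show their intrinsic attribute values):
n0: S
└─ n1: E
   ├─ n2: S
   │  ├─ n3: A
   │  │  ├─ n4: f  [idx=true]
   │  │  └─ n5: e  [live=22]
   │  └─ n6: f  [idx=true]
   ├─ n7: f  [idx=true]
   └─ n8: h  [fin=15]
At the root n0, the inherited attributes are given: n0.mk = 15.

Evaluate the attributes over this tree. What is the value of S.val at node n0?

-2

1. n0.mk = 15  [given at root]
2. n1.env = "uu"  ["uu"]
3. n1.lab = 7  [7]
4. n2.mk = 14  [E.lab + 7]
5. n3.env = 9  [S.mk * 3 - 33]
6. n4.idx = true  [terminal]
7. n5.live = 22  [terminal]
8. n3.acc = true  [f.idx == true]
9. n6.idx = true  [terminal]
10. n2.val = 2  [S.mk - 12]
11. n2.hot = false  [f.idx == false]
12. n2.env = -8  [S.mk - 22]
13. n7.idx = true  [terminal]
14. n8.fin = 15  [terminal]
15. n1.cnt = true  [S.hot == false]
16. n1.live = -5  [S.env + S.val + 1]
17. n0.val = -2  [(if E.cnt then S.mk else E.live) - 17]
18. n0.hot = false  [E.cnt == false]
19. n0.env = 29  [E.live + 34]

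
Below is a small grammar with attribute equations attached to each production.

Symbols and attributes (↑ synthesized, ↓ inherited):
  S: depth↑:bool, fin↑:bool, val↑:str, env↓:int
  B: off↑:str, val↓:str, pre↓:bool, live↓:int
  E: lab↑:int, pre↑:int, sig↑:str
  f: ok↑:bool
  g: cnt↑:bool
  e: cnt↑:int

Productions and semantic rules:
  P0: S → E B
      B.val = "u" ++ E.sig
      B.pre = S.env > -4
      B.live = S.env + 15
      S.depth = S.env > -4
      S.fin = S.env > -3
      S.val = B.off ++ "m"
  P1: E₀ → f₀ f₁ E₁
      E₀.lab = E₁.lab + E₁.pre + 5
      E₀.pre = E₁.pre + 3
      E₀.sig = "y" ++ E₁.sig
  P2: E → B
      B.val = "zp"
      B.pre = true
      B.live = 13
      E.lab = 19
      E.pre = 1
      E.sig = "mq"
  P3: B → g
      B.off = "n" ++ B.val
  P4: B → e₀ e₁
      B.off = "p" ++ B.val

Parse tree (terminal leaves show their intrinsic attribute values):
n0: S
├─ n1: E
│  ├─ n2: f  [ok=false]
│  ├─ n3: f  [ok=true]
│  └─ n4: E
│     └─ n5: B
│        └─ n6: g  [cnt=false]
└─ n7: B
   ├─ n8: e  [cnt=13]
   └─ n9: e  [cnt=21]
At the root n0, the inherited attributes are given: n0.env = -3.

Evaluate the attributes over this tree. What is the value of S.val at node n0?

1. n0.env = -3  [given at root]
2. n2.ok = false  [terminal]
3. n3.ok = true  [terminal]
4. n5.val = "zp"  ["zp"]
5. n5.pre = true  [true]
6. n5.live = 13  [13]
7. n6.cnt = false  [terminal]
8. n5.off = "nzp"  ["n" ++ B.val]
9. n4.lab = 19  [19]
10. n4.pre = 1  [1]
11. n4.sig = "mq"  ["mq"]
12. n1.lab = 25  [E₁.lab + E₁.pre + 5]
13. n1.pre = 4  [E₁.pre + 3]
14. n1.sig = "ymq"  ["y" ++ E₁.sig]
15. n7.val = "uymq"  ["u" ++ E.sig]
16. n7.pre = true  [S.env > -4]
17. n7.live = 12  [S.env + 15]
18. n8.cnt = 13  [terminal]
19. n9.cnt = 21  [terminal]
20. n7.off = "puymq"  ["p" ++ B.val]
21. n0.depth = true  [S.env > -4]
22. n0.fin = false  [S.env > -3]
23. n0.val = "puymqm"  [B.off ++ "m"]

"puymqm"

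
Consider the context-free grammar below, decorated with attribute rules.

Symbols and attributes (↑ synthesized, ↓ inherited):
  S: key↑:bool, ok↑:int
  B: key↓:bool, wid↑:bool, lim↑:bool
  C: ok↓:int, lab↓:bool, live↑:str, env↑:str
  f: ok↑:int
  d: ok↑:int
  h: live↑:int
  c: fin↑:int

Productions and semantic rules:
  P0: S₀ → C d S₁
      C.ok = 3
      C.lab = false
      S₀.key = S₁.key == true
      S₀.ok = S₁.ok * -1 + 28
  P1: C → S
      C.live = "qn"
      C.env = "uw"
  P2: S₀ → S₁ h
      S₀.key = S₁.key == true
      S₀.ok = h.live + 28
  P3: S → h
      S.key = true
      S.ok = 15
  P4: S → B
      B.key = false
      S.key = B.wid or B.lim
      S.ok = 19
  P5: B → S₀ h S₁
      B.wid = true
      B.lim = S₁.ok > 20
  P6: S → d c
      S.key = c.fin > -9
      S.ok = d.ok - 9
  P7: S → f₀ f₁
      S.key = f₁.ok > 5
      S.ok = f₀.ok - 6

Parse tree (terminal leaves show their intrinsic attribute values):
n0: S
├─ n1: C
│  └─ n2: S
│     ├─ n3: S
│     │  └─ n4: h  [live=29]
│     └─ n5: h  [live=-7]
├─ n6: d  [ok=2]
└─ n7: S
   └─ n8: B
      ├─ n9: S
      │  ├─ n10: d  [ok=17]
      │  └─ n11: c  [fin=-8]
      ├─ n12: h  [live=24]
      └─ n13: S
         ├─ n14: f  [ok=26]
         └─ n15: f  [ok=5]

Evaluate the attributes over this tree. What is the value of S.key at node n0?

1. n1.ok = 3  [3]
2. n1.lab = false  [false]
3. n4.live = 29  [terminal]
4. n3.key = true  [true]
5. n3.ok = 15  [15]
6. n5.live = -7  [terminal]
7. n2.key = true  [S₁.key == true]
8. n2.ok = 21  [h.live + 28]
9. n1.live = "qn"  ["qn"]
10. n1.env = "uw"  ["uw"]
11. n6.ok = 2  [terminal]
12. n8.key = false  [false]
13. n10.ok = 17  [terminal]
14. n11.fin = -8  [terminal]
15. n9.key = true  [c.fin > -9]
16. n9.ok = 8  [d.ok - 9]
17. n12.live = 24  [terminal]
18. n14.ok = 26  [terminal]
19. n15.ok = 5  [terminal]
20. n13.key = false  [f₁.ok > 5]
21. n13.ok = 20  [f₀.ok - 6]
22. n8.wid = true  [true]
23. n8.lim = false  [S₁.ok > 20]
24. n7.key = true  [B.wid or B.lim]
25. n7.ok = 19  [19]
26. n0.key = true  [S₁.key == true]
27. n0.ok = 9  [S₁.ok * -1 + 28]

true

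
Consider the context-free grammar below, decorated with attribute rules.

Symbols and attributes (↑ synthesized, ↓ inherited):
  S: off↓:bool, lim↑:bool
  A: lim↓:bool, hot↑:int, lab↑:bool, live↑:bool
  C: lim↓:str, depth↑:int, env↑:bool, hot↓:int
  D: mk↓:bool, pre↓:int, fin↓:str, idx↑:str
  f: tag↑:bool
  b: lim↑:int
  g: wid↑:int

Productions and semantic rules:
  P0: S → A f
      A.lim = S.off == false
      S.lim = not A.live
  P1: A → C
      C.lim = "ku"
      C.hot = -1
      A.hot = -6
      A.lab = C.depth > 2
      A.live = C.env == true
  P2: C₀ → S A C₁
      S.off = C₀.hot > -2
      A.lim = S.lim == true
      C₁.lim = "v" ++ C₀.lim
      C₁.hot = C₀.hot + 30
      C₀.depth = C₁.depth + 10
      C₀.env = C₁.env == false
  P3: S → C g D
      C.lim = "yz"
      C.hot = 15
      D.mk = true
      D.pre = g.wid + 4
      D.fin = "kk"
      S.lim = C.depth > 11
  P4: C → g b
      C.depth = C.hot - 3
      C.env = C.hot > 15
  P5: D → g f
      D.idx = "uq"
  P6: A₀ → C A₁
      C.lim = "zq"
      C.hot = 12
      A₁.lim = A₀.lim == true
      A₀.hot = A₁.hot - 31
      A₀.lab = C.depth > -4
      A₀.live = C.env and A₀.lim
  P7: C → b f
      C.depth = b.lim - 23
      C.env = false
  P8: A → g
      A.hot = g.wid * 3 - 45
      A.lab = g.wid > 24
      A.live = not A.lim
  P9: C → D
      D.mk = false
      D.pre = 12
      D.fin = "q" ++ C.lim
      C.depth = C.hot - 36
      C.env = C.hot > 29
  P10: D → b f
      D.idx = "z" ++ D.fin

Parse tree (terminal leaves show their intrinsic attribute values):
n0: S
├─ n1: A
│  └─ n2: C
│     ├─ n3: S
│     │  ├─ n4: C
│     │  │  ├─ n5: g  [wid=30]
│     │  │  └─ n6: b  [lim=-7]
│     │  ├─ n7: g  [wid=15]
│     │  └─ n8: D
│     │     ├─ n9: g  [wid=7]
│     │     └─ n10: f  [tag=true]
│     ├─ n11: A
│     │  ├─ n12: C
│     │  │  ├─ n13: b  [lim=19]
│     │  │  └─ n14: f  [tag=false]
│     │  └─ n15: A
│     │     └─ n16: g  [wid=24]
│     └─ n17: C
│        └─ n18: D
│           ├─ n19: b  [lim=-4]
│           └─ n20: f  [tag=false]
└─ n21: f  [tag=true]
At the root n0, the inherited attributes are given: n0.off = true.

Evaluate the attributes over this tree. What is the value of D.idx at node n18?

1. n0.off = true  [given at root]
2. n1.lim = false  [S.off == false]
3. n2.lim = "ku"  ["ku"]
4. n2.hot = -1  [-1]
5. n3.off = true  [C₀.hot > -2]
6. n4.lim = "yz"  ["yz"]
7. n4.hot = 15  [15]
8. n5.wid = 30  [terminal]
9. n6.lim = -7  [terminal]
10. n4.depth = 12  [C.hot - 3]
11. n4.env = false  [C.hot > 15]
12. n7.wid = 15  [terminal]
13. n8.mk = true  [true]
14. n8.pre = 19  [g.wid + 4]
15. n8.fin = "kk"  ["kk"]
16. n9.wid = 7  [terminal]
17. n10.tag = true  [terminal]
18. n8.idx = "uq"  ["uq"]
19. n3.lim = true  [C.depth > 11]
20. n11.lim = true  [S.lim == true]
21. n12.lim = "zq"  ["zq"]
22. n12.hot = 12  [12]
23. n13.lim = 19  [terminal]
24. n14.tag = false  [terminal]
25. n12.depth = -4  [b.lim - 23]
26. n12.env = false  [false]
27. n15.lim = true  [A₀.lim == true]
28. n16.wid = 24  [terminal]
29. n15.hot = 27  [g.wid * 3 - 45]
30. n15.lab = false  [g.wid > 24]
31. n15.live = false  [not A.lim]
32. n11.hot = -4  [A₁.hot - 31]
33. n11.lab = false  [C.depth > -4]
34. n11.live = false  [C.env and A₀.lim]
35. n17.lim = "vku"  ["v" ++ C₀.lim]
36. n17.hot = 29  [C₀.hot + 30]
37. n18.mk = false  [false]
38. n18.pre = 12  [12]
39. n18.fin = "qvku"  ["q" ++ C.lim]
40. n19.lim = -4  [terminal]
41. n20.tag = false  [terminal]
42. n18.idx = "zqvku"  ["z" ++ D.fin]
43. n17.depth = -7  [C.hot - 36]
44. n17.env = false  [C.hot > 29]
45. n2.depth = 3  [C₁.depth + 10]
46. n2.env = true  [C₁.env == false]
47. n1.hot = -6  [-6]
48. n1.lab = true  [C.depth > 2]
49. n1.live = true  [C.env == true]
50. n21.tag = true  [terminal]
51. n0.lim = false  [not A.live]

"zqvku"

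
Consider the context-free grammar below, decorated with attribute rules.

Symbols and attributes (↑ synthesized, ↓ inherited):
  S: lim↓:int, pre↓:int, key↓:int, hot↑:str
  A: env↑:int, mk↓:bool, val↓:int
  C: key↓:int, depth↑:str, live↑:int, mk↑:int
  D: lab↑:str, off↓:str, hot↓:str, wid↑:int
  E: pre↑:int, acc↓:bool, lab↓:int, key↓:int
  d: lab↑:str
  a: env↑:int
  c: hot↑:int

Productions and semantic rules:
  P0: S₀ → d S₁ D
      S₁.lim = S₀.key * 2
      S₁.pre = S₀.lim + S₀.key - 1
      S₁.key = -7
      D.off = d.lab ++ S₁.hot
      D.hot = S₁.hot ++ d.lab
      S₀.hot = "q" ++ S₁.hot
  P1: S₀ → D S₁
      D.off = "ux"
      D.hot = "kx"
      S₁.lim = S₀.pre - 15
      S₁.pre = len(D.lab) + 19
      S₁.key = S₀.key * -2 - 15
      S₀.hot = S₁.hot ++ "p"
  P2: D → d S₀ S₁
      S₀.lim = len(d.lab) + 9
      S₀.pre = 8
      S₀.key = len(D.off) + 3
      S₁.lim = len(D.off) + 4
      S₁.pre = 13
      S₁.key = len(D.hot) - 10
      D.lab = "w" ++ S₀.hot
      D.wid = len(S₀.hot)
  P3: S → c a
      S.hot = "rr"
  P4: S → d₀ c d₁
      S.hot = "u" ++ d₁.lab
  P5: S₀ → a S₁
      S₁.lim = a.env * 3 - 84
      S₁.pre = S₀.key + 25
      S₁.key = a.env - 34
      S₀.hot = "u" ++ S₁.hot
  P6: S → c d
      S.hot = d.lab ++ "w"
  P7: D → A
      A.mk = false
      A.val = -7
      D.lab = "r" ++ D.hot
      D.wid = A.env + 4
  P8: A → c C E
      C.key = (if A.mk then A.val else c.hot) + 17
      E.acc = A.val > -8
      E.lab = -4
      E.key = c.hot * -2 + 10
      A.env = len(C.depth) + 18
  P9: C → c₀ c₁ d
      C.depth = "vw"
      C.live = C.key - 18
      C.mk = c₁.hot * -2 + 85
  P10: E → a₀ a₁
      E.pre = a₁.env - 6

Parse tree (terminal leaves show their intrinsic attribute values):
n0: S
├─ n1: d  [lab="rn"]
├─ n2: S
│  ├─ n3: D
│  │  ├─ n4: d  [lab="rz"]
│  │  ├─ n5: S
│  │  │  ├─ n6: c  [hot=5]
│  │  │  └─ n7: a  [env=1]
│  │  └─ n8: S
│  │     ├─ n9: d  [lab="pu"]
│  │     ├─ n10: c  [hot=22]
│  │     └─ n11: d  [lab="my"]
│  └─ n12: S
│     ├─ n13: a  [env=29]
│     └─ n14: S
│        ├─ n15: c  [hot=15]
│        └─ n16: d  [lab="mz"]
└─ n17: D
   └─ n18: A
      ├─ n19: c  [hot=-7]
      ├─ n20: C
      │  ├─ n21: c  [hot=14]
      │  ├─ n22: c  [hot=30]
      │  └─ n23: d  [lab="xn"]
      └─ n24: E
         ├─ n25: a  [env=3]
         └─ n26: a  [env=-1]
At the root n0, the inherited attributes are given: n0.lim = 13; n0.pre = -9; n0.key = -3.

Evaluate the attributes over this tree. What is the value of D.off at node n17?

"rnumzwp"

1. n0.lim = 13  [given at root]
2. n0.pre = -9  [given at root]
3. n0.key = -3  [given at root]
4. n1.lab = "rn"  [terminal]
5. n2.lim = -6  [S₀.key * 2]
6. n2.pre = 9  [S₀.lim + S₀.key - 1]
7. n2.key = -7  [-7]
8. n3.off = "ux"  ["ux"]
9. n3.hot = "kx"  ["kx"]
10. n4.lab = "rz"  [terminal]
11. n5.lim = 11  [len(d.lab) + 9]
12. n5.pre = 8  [8]
13. n5.key = 5  [len(D.off) + 3]
14. n6.hot = 5  [terminal]
15. n7.env = 1  [terminal]
16. n5.hot = "rr"  ["rr"]
17. n8.lim = 6  [len(D.off) + 4]
18. n8.pre = 13  [13]
19. n8.key = -8  [len(D.hot) - 10]
20. n9.lab = "pu"  [terminal]
21. n10.hot = 22  [terminal]
22. n11.lab = "my"  [terminal]
23. n8.hot = "umy"  ["u" ++ d₁.lab]
24. n3.lab = "wrr"  ["w" ++ S₀.hot]
25. n3.wid = 2  [len(S₀.hot)]
26. n12.lim = -6  [S₀.pre - 15]
27. n12.pre = 22  [len(D.lab) + 19]
28. n12.key = -1  [S₀.key * -2 - 15]
29. n13.env = 29  [terminal]
30. n14.lim = 3  [a.env * 3 - 84]
31. n14.pre = 24  [S₀.key + 25]
32. n14.key = -5  [a.env - 34]
33. n15.hot = 15  [terminal]
34. n16.lab = "mz"  [terminal]
35. n14.hot = "mzw"  [d.lab ++ "w"]
36. n12.hot = "umzw"  ["u" ++ S₁.hot]
37. n2.hot = "umzwp"  [S₁.hot ++ "p"]
38. n17.off = "rnumzwp"  [d.lab ++ S₁.hot]
39. n17.hot = "umzwprn"  [S₁.hot ++ d.lab]
40. n18.mk = false  [false]
41. n18.val = -7  [-7]
42. n19.hot = -7  [terminal]
43. n20.key = 10  [(if A.mk then A.val else c.hot) + 17]
44. n21.hot = 14  [terminal]
45. n22.hot = 30  [terminal]
46. n23.lab = "xn"  [terminal]
47. n20.depth = "vw"  ["vw"]
48. n20.live = -8  [C.key - 18]
49. n20.mk = 25  [c₁.hot * -2 + 85]
50. n24.acc = true  [A.val > -8]
51. n24.lab = -4  [-4]
52. n24.key = 24  [c.hot * -2 + 10]
53. n25.env = 3  [terminal]
54. n26.env = -1  [terminal]
55. n24.pre = -7  [a₁.env - 6]
56. n18.env = 20  [len(C.depth) + 18]
57. n17.lab = "rumzwprn"  ["r" ++ D.hot]
58. n17.wid = 24  [A.env + 4]
59. n0.hot = "qumzwp"  ["q" ++ S₁.hot]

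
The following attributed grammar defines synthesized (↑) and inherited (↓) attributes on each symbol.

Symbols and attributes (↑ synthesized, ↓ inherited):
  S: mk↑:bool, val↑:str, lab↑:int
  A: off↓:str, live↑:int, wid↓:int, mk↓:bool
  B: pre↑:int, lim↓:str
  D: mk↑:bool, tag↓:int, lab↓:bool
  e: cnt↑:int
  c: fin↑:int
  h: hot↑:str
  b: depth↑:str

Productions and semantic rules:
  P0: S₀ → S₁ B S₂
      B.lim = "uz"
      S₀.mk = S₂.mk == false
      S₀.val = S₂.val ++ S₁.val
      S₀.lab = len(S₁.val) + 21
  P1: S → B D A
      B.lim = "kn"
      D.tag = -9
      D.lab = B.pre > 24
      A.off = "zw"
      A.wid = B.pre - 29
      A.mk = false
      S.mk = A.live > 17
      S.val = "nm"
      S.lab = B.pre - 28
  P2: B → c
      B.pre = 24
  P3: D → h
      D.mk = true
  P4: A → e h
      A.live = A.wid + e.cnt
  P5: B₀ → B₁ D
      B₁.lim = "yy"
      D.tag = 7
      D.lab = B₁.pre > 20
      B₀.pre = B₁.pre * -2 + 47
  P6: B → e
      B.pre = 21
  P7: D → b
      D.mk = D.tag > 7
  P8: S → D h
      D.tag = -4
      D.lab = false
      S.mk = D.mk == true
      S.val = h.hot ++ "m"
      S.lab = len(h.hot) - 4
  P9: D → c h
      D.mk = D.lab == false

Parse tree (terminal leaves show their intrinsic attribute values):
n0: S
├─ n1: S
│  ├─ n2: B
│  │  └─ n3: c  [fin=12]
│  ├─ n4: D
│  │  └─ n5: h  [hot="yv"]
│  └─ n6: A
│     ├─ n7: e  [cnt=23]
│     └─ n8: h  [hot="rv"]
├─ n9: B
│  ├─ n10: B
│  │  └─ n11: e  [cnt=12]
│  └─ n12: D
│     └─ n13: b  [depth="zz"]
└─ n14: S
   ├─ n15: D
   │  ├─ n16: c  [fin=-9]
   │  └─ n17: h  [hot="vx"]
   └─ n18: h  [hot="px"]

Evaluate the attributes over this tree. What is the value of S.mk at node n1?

true

1. n2.lim = "kn"  ["kn"]
2. n3.fin = 12  [terminal]
3. n2.pre = 24  [24]
4. n4.tag = -9  [-9]
5. n4.lab = false  [B.pre > 24]
6. n5.hot = "yv"  [terminal]
7. n4.mk = true  [true]
8. n6.off = "zw"  ["zw"]
9. n6.wid = -5  [B.pre - 29]
10. n6.mk = false  [false]
11. n7.cnt = 23  [terminal]
12. n8.hot = "rv"  [terminal]
13. n6.live = 18  [A.wid + e.cnt]
14. n1.mk = true  [A.live > 17]
15. n1.val = "nm"  ["nm"]
16. n1.lab = -4  [B.pre - 28]
17. n9.lim = "uz"  ["uz"]
18. n10.lim = "yy"  ["yy"]
19. n11.cnt = 12  [terminal]
20. n10.pre = 21  [21]
21. n12.tag = 7  [7]
22. n12.lab = true  [B₁.pre > 20]
23. n13.depth = "zz"  [terminal]
24. n12.mk = false  [D.tag > 7]
25. n9.pre = 5  [B₁.pre * -2 + 47]
26. n15.tag = -4  [-4]
27. n15.lab = false  [false]
28. n16.fin = -9  [terminal]
29. n17.hot = "vx"  [terminal]
30. n15.mk = true  [D.lab == false]
31. n18.hot = "px"  [terminal]
32. n14.mk = true  [D.mk == true]
33. n14.val = "pxm"  [h.hot ++ "m"]
34. n14.lab = -2  [len(h.hot) - 4]
35. n0.mk = false  [S₂.mk == false]
36. n0.val = "pxmnm"  [S₂.val ++ S₁.val]
37. n0.lab = 23  [len(S₁.val) + 21]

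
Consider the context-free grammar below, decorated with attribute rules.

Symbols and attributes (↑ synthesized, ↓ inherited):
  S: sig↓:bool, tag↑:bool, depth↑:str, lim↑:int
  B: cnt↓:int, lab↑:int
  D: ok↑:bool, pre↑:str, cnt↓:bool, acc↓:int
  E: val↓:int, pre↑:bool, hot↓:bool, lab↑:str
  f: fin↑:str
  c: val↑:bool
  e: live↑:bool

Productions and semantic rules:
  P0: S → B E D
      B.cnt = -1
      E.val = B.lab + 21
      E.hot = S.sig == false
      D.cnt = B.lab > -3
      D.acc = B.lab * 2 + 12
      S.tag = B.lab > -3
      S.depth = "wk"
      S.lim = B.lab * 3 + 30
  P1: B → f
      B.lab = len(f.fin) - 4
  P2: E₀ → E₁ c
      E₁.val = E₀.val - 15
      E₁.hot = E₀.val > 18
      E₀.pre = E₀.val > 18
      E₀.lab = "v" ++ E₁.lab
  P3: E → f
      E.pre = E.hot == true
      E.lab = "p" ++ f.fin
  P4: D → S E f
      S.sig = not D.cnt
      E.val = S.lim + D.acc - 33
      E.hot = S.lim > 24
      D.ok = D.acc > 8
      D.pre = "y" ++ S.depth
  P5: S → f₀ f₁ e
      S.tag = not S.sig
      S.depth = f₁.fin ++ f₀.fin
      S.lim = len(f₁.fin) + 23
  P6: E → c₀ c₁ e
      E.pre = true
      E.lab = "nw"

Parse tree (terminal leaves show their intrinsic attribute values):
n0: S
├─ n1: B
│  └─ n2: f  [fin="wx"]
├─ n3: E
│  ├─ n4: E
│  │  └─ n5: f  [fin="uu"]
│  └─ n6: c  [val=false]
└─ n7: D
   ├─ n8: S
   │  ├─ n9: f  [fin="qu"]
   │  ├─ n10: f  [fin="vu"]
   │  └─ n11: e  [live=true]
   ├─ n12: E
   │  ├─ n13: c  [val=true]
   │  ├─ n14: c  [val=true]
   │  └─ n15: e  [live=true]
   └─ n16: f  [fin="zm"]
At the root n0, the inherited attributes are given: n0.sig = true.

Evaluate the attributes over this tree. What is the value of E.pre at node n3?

1. n0.sig = true  [given at root]
2. n1.cnt = -1  [-1]
3. n2.fin = "wx"  [terminal]
4. n1.lab = -2  [len(f.fin) - 4]
5. n3.val = 19  [B.lab + 21]
6. n3.hot = false  [S.sig == false]
7. n4.val = 4  [E₀.val - 15]
8. n4.hot = true  [E₀.val > 18]
9. n5.fin = "uu"  [terminal]
10. n4.pre = true  [E.hot == true]
11. n4.lab = "puu"  ["p" ++ f.fin]
12. n6.val = false  [terminal]
13. n3.pre = true  [E₀.val > 18]
14. n3.lab = "vpuu"  ["v" ++ E₁.lab]
15. n7.cnt = true  [B.lab > -3]
16. n7.acc = 8  [B.lab * 2 + 12]
17. n8.sig = false  [not D.cnt]
18. n9.fin = "qu"  [terminal]
19. n10.fin = "vu"  [terminal]
20. n11.live = true  [terminal]
21. n8.tag = true  [not S.sig]
22. n8.depth = "vuqu"  [f₁.fin ++ f₀.fin]
23. n8.lim = 25  [len(f₁.fin) + 23]
24. n12.val = 0  [S.lim + D.acc - 33]
25. n12.hot = true  [S.lim > 24]
26. n13.val = true  [terminal]
27. n14.val = true  [terminal]
28. n15.live = true  [terminal]
29. n12.pre = true  [true]
30. n12.lab = "nw"  ["nw"]
31. n16.fin = "zm"  [terminal]
32. n7.ok = false  [D.acc > 8]
33. n7.pre = "yvuqu"  ["y" ++ S.depth]
34. n0.tag = true  [B.lab > -3]
35. n0.depth = "wk"  ["wk"]
36. n0.lim = 24  [B.lab * 3 + 30]

true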